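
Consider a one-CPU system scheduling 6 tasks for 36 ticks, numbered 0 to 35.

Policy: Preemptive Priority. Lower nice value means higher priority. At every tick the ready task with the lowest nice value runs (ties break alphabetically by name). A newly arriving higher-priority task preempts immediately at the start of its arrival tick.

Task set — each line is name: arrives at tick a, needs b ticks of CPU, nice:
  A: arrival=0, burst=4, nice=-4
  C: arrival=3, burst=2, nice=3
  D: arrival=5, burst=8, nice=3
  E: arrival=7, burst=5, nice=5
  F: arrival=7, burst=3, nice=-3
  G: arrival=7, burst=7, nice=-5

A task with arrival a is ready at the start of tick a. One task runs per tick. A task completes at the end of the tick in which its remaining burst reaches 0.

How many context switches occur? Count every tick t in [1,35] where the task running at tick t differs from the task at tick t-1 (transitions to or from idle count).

t=0: ready={A} → run A
t=1: ready={A} → run A
t=2: ready={A} → run A
t=3: ready={A,C} → run A
t=4: ready={C} → run C
t=5: ready={C,D} → run C
t=6: ready={D} → run D
t=7: ready={D,E,F,G} → run G
t=8: ready={D,E,F,G} → run G
t=9: ready={D,E,F,G} → run G
t=10: ready={D,E,F,G} → run G
t=11: ready={D,E,F,G} → run G
t=12: ready={D,E,F,G} → run G
t=13: ready={D,E,F,G} → run G
t=14: ready={D,E,F} → run F
t=15: ready={D,E,F} → run F
t=16: ready={D,E,F} → run F
t=17: ready={D,E} → run D
t=18: ready={D,E} → run D
t=19: ready={D,E} → run D
t=20: ready={D,E} → run D
t=21: ready={D,E} → run D
t=22: ready={D,E} → run D
t=23: ready={D,E} → run D
t=24: ready={E} → run E
t=25: ready={E} → run E
t=26: ready={E} → run E
t=27: ready={E} → run E
t=28: ready={E} → run E
t=29: (idle)
t=30: (idle)
t=31: (idle)
t=32: (idle)
t=33: (idle)
t=34: (idle)
t=35: (idle)

context switches = 7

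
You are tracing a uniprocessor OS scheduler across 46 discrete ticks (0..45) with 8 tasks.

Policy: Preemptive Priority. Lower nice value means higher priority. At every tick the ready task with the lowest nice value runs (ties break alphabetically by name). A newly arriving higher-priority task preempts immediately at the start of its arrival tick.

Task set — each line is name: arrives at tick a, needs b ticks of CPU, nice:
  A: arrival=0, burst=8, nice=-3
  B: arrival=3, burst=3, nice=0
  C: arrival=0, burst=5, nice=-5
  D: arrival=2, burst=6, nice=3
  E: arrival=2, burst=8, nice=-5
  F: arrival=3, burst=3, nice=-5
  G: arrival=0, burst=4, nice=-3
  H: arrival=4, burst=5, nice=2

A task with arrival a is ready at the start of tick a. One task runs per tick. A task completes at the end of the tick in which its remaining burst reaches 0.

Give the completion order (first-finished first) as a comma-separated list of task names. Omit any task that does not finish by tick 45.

t=0: ready={A,C,G} → run C
t=1: ready={A,C,G} → run C
t=2: ready={A,C,D,E,G} → run C
t=3: ready={A,B,C,D,E,F,G} → run C
t=4: ready={A,B,C,D,E,F,G,H} → run C
t=5: ready={A,B,D,E,F,G,H} → run E
t=6: ready={A,B,D,E,F,G,H} → run E
t=7: ready={A,B,D,E,F,G,H} → run E
t=8: ready={A,B,D,E,F,G,H} → run E
t=9: ready={A,B,D,E,F,G,H} → run E
t=10: ready={A,B,D,E,F,G,H} → run E
t=11: ready={A,B,D,E,F,G,H} → run E
t=12: ready={A,B,D,E,F,G,H} → run E
t=13: ready={A,B,D,F,G,H} → run F
t=14: ready={A,B,D,F,G,H} → run F
t=15: ready={A,B,D,F,G,H} → run F
t=16: ready={A,B,D,G,H} → run A
t=17: ready={A,B,D,G,H} → run A
t=18: ready={A,B,D,G,H} → run A
t=19: ready={A,B,D,G,H} → run A
t=20: ready={A,B,D,G,H} → run A
t=21: ready={A,B,D,G,H} → run A
t=22: ready={A,B,D,G,H} → run A
t=23: ready={A,B,D,G,H} → run A
t=24: ready={B,D,G,H} → run G
t=25: ready={B,D,G,H} → run G
t=26: ready={B,D,G,H} → run G
t=27: ready={B,D,G,H} → run G
t=28: ready={B,D,H} → run B
t=29: ready={B,D,H} → run B
t=30: ready={B,D,H} → run B
t=31: ready={D,H} → run H
t=32: ready={D,H} → run H
t=33: ready={D,H} → run H
t=34: ready={D,H} → run H
t=35: ready={D,H} → run H
t=36: ready={D} → run D
t=37: ready={D} → run D
t=38: ready={D} → run D
t=39: ready={D} → run D
t=40: ready={D} → run D
t=41: ready={D} → run D
t=42: (idle)
t=43: (idle)
t=44: (idle)
t=45: (idle)

completion order = C, E, F, A, G, B, H, D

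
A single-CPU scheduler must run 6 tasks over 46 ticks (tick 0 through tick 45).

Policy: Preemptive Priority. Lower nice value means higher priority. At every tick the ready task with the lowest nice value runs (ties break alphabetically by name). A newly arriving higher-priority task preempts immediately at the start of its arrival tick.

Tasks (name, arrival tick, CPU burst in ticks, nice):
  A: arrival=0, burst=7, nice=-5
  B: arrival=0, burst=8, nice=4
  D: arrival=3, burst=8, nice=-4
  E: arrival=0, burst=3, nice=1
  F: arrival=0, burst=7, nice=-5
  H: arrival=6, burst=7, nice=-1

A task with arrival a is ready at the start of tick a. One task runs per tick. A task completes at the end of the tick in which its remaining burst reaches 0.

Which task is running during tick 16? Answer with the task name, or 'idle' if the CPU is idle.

t=0: ready={A,B,E,F} → run A
t=1: ready={A,B,E,F} → run A
t=2: ready={A,B,E,F} → run A
t=3: ready={A,B,D,E,F} → run A
t=4: ready={A,B,D,E,F} → run A
t=5: ready={A,B,D,E,F} → run A
t=6: ready={A,B,D,E,F,H} → run A
t=7: ready={B,D,E,F,H} → run F
t=8: ready={B,D,E,F,H} → run F
t=9: ready={B,D,E,F,H} → run F
t=10: ready={B,D,E,F,H} → run F
t=11: ready={B,D,E,F,H} → run F
t=12: ready={B,D,E,F,H} → run F
t=13: ready={B,D,E,F,H} → run F
t=14: ready={B,D,E,H} → run D
t=15: ready={B,D,E,H} → run D
t=16: ready={B,D,E,H} → run D
t=17: ready={B,D,E,H} → run D
t=18: ready={B,D,E,H} → run D
t=19: ready={B,D,E,H} → run D
t=20: ready={B,D,E,H} → run D
t=21: ready={B,D,E,H} → run D
t=22: ready={B,E,H} → run H
t=23: ready={B,E,H} → run H
t=24: ready={B,E,H} → run H
t=25: ready={B,E,H} → run H
t=26: ready={B,E,H} → run H
t=27: ready={B,E,H} → run H
t=28: ready={B,E,H} → run H
t=29: ready={B,E} → run E
t=30: ready={B,E} → run E
t=31: ready={B,E} → run E
t=32: ready={B} → run B
t=33: ready={B} → run B
t=34: ready={B} → run B
t=35: ready={B} → run B
t=36: ready={B} → run B
t=37: ready={B} → run B
t=38: ready={B} → run B
t=39: ready={B} → run B
t=40: (idle)
t=41: (idle)
t=42: (idle)
t=43: (idle)
t=44: (idle)
t=45: (idle)

running at tick 16 = D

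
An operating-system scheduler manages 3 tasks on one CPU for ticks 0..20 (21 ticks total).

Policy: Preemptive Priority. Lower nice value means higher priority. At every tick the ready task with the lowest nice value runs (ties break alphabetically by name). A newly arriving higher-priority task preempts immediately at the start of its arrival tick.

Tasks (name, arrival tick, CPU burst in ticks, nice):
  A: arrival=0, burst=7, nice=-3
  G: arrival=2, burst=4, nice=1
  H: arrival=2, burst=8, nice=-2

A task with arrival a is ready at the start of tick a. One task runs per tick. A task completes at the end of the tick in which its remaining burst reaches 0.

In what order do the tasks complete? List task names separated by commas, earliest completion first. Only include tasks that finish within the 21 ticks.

completion order = A, H, G

t=0: ready={A} → run A
t=1: ready={A} → run A
t=2: ready={A,G,H} → run A
t=3: ready={A,G,H} → run A
t=4: ready={A,G,H} → run A
t=5: ready={A,G,H} → run A
t=6: ready={A,G,H} → run A
t=7: ready={G,H} → run H
t=8: ready={G,H} → run H
t=9: ready={G,H} → run H
t=10: ready={G,H} → run H
t=11: ready={G,H} → run H
t=12: ready={G,H} → run H
t=13: ready={G,H} → run H
t=14: ready={G,H} → run H
t=15: ready={G} → run G
t=16: ready={G} → run G
t=17: ready={G} → run G
t=18: ready={G} → run G
t=19: (idle)
t=20: (idle)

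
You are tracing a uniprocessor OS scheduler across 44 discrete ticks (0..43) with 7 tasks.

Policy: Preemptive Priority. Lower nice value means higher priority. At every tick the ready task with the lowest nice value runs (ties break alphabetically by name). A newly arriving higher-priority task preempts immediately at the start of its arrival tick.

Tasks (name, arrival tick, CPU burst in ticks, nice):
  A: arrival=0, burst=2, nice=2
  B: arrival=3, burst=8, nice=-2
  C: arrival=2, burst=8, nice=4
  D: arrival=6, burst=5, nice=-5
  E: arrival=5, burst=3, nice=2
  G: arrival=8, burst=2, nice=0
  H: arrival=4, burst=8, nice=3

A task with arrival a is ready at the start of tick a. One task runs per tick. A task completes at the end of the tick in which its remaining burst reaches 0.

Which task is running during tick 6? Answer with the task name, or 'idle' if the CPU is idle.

t=0: ready={A} → run A
t=1: ready={A} → run A
t=2: ready={C} → run C
t=3: ready={B,C} → run B
t=4: ready={B,C,H} → run B
t=5: ready={B,C,E,H} → run B
t=6: ready={B,C,D,E,H} → run D
t=7: ready={B,C,D,E,H} → run D
t=8: ready={B,C,D,E,G,H} → run D
t=9: ready={B,C,D,E,G,H} → run D
t=10: ready={B,C,D,E,G,H} → run D
t=11: ready={B,C,E,G,H} → run B
t=12: ready={B,C,E,G,H} → run B
t=13: ready={B,C,E,G,H} → run B
t=14: ready={B,C,E,G,H} → run B
t=15: ready={B,C,E,G,H} → run B
t=16: ready={C,E,G,H} → run G
t=17: ready={C,E,G,H} → run G
t=18: ready={C,E,H} → run E
t=19: ready={C,E,H} → run E
t=20: ready={C,E,H} → run E
t=21: ready={C,H} → run H
t=22: ready={C,H} → run H
t=23: ready={C,H} → run H
t=24: ready={C,H} → run H
t=25: ready={C,H} → run H
t=26: ready={C,H} → run H
t=27: ready={C,H} → run H
t=28: ready={C,H} → run H
t=29: ready={C} → run C
t=30: ready={C} → run C
t=31: ready={C} → run C
t=32: ready={C} → run C
t=33: ready={C} → run C
t=34: ready={C} → run C
t=35: ready={C} → run C
t=36: (idle)
t=37: (idle)
t=38: (idle)
t=39: (idle)
t=40: (idle)
t=41: (idle)
t=42: (idle)
t=43: (idle)

running at tick 6 = D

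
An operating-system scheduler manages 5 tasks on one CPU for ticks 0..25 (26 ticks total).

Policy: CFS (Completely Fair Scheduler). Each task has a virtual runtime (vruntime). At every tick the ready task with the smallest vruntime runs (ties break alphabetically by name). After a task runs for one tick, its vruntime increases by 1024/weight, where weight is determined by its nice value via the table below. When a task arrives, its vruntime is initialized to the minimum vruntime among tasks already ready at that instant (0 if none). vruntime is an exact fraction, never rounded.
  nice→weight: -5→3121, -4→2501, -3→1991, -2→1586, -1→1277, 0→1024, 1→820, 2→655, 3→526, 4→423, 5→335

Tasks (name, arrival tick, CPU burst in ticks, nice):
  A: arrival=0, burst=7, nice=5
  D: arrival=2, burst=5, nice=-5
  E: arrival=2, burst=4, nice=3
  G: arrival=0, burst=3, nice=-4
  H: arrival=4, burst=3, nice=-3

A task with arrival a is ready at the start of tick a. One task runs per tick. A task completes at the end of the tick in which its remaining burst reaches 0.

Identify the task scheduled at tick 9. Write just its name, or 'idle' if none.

t=0: vr[A=0 G=0] → run A
t=1: vr[A=1024/335 G=0] → run G
t=2: vr[A=1024/335 D=1024/2501 E=1024/2501 G=1024/2501] → run D
t=3: vr[A=1024/335 D=5756928/7805621 E=1024/2501 G=1024/2501] → run E
t=4: vr[A=1024/335 D=5756928/7805621 E=1549824/657763 G=1024/2501 H=1024/2501] → run G
t=5: vr[A=1024/335 D=5756928/7805621 E=1549824/657763 G=2048/2501 H=1024/2501] → run H
t=6: vr[A=1024/335 D=5756928/7805621 E=1549824/657763 G=2048/2501 H=4599808/4979491] → run D
t=7: vr[A=1024/335 D=8317952/7805621 E=1549824/657763 G=2048/2501 H=4599808/4979491] → run G
t=8: vr[A=1024/335 D=8317952/7805621 E=1549824/657763 H=4599808/4979491] → run H
t=9: vr[A=1024/335 D=8317952/7805621 E=1549824/657763 H=7160832/4979491] → run D
t=10: vr[A=1024/335 D=10878976/7805621 E=1549824/657763 H=7160832/4979491] → run D
t=11: vr[A=1024/335 D=13440000/7805621 E=1549824/657763 H=7160832/4979491] → run H
t=12: vr[A=1024/335 D=13440000/7805621 E=1549824/657763] → run D
t=13: vr[A=1024/335 E=1549824/657763] → run E
t=14: vr[A=1024/335 E=2830336/657763] → run A
t=15: vr[A=2048/335 E=2830336/657763] → run E
t=16: vr[A=2048/335 E=4110848/657763] → run A
t=17: vr[A=3072/335 E=4110848/657763] → run E
t=18: vr[A=3072/335] → run A
t=19: vr[A=4096/335] → run A
t=20: vr[A=1024/67] → run A
t=21: vr[A=6144/335] → run A
t=22: (idle)
t=23: (idle)
t=24: (idle)
t=25: (idle)

running at tick 9 = D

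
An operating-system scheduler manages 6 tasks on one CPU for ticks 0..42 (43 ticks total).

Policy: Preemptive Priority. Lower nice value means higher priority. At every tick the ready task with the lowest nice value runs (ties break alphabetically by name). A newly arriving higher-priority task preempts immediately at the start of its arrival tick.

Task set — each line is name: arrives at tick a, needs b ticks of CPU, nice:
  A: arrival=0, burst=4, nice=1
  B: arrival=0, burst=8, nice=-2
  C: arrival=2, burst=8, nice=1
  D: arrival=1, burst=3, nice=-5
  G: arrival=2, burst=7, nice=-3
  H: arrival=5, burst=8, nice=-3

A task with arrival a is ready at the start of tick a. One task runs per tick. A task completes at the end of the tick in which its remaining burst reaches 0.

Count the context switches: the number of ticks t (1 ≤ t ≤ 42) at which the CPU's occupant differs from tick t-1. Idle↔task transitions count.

t=0: ready={A,B} → run B
t=1: ready={A,B,D} → run D
t=2: ready={A,B,C,D,G} → run D
t=3: ready={A,B,C,D,G} → run D
t=4: ready={A,B,C,G} → run G
t=5: ready={A,B,C,G,H} → run G
t=6: ready={A,B,C,G,H} → run G
t=7: ready={A,B,C,G,H} → run G
t=8: ready={A,B,C,G,H} → run G
t=9: ready={A,B,C,G,H} → run G
t=10: ready={A,B,C,G,H} → run G
t=11: ready={A,B,C,H} → run H
t=12: ready={A,B,C,H} → run H
t=13: ready={A,B,C,H} → run H
t=14: ready={A,B,C,H} → run H
t=15: ready={A,B,C,H} → run H
t=16: ready={A,B,C,H} → run H
t=17: ready={A,B,C,H} → run H
t=18: ready={A,B,C,H} → run H
t=19: ready={A,B,C} → run B
t=20: ready={A,B,C} → run B
t=21: ready={A,B,C} → run B
t=22: ready={A,B,C} → run B
t=23: ready={A,B,C} → run B
t=24: ready={A,B,C} → run B
t=25: ready={A,B,C} → run B
t=26: ready={A,C} → run A
t=27: ready={A,C} → run A
t=28: ready={A,C} → run A
t=29: ready={A,C} → run A
t=30: ready={C} → run C
t=31: ready={C} → run C
t=32: ready={C} → run C
t=33: ready={C} → run C
t=34: ready={C} → run C
t=35: ready={C} → run C
t=36: ready={C} → run C
t=37: ready={C} → run C
t=38: (idle)
t=39: (idle)
t=40: (idle)
t=41: (idle)
t=42: (idle)

context switches = 7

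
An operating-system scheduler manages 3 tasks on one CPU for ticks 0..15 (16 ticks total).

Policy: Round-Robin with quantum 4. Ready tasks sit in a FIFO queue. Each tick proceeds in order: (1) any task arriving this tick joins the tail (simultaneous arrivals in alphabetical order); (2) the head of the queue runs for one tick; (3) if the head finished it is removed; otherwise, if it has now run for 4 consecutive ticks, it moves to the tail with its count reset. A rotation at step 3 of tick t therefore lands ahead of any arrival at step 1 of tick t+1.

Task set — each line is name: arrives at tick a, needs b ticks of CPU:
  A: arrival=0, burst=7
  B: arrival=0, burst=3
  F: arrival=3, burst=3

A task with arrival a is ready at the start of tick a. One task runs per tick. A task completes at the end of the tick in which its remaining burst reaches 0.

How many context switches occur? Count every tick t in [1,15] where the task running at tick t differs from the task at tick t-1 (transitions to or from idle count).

t=0: queue=[A,B] q_used=0 → run A
t=1: queue=[A,B] q_used=1 → run A
t=2: queue=[A,B] q_used=2 → run A
t=3: queue=[A,B,F] q_used=3 → run A
t=4: queue=[B,F,A] q_used=0 → run B
t=5: queue=[B,F,A] q_used=1 → run B
t=6: queue=[B,F,A] q_used=2 → run B
t=7: queue=[F,A] q_used=0 → run F
t=8: queue=[F,A] q_used=1 → run F
t=9: queue=[F,A] q_used=2 → run F
t=10: queue=[A] q_used=0 → run A
t=11: queue=[A] q_used=1 → run A
t=12: queue=[A] q_used=2 → run A
t=13: (idle)
t=14: (idle)
t=15: (idle)

context switches = 4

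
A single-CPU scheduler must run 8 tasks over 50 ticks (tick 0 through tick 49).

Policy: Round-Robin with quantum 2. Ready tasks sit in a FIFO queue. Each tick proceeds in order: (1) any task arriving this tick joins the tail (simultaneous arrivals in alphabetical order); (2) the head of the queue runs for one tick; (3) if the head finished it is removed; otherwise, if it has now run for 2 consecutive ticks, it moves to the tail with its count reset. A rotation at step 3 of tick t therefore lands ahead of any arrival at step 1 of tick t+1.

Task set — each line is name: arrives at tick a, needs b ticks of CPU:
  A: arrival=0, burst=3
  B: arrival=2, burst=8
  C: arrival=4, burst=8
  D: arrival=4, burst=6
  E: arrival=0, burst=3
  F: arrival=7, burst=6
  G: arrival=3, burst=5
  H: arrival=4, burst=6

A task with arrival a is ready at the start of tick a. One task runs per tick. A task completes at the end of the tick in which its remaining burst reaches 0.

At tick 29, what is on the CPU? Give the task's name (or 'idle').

running at tick 29 = B

t=0: queue=[A,E] q_used=0 → run A
t=1: queue=[A,E] q_used=1 → run A
t=2: queue=[E,A,B] q_used=0 → run E
t=3: queue=[E,A,B,G] q_used=1 → run E
t=4: queue=[A,B,G,E,C,D,H] q_used=0 → run A
t=5: queue=[B,G,E,C,D,H] q_used=0 → run B
t=6: queue=[B,G,E,C,D,H] q_used=1 → run B
t=7: queue=[G,E,C,D,H,B,F] q_used=0 → run G
t=8: queue=[G,E,C,D,H,B,F] q_used=1 → run G
t=9: queue=[E,C,D,H,B,F,G] q_used=0 → run E
t=10: queue=[C,D,H,B,F,G] q_used=0 → run C
t=11: queue=[C,D,H,B,F,G] q_used=1 → run C
t=12: queue=[D,H,B,F,G,C] q_used=0 → run D
t=13: queue=[D,H,B,F,G,C] q_used=1 → run D
t=14: queue=[H,B,F,G,C,D] q_used=0 → run H
t=15: queue=[H,B,F,G,C,D] q_used=1 → run H
t=16: queue=[B,F,G,C,D,H] q_used=0 → run B
t=17: queue=[B,F,G,C,D,H] q_used=1 → run B
t=18: queue=[F,G,C,D,H,B] q_used=0 → run F
t=19: queue=[F,G,C,D,H,B] q_used=1 → run F
t=20: queue=[G,C,D,H,B,F] q_used=0 → run G
t=21: queue=[G,C,D,H,B,F] q_used=1 → run G
t=22: queue=[C,D,H,B,F,G] q_used=0 → run C
t=23: queue=[C,D,H,B,F,G] q_used=1 → run C
t=24: queue=[D,H,B,F,G,C] q_used=0 → run D
t=25: queue=[D,H,B,F,G,C] q_used=1 → run D
t=26: queue=[H,B,F,G,C,D] q_used=0 → run H
t=27: queue=[H,B,F,G,C,D] q_used=1 → run H
t=28: queue=[B,F,G,C,D,H] q_used=0 → run B
t=29: queue=[B,F,G,C,D,H] q_used=1 → run B
t=30: queue=[F,G,C,D,H,B] q_used=0 → run F
t=31: queue=[F,G,C,D,H,B] q_used=1 → run F
t=32: queue=[G,C,D,H,B,F] q_used=0 → run G
t=33: queue=[C,D,H,B,F] q_used=0 → run C
t=34: queue=[C,D,H,B,F] q_used=1 → run C
t=35: queue=[D,H,B,F,C] q_used=0 → run D
t=36: queue=[D,H,B,F,C] q_used=1 → run D
t=37: queue=[H,B,F,C] q_used=0 → run H
t=38: queue=[H,B,F,C] q_used=1 → run H
t=39: queue=[B,F,C] q_used=0 → run B
t=40: queue=[B,F,C] q_used=1 → run B
t=41: queue=[F,C] q_used=0 → run F
t=42: queue=[F,C] q_used=1 → run F
t=43: queue=[C] q_used=0 → run C
t=44: queue=[C] q_used=1 → run C
t=45: (idle)
t=46: (idle)
t=47: (idle)
t=48: (idle)
t=49: (idle)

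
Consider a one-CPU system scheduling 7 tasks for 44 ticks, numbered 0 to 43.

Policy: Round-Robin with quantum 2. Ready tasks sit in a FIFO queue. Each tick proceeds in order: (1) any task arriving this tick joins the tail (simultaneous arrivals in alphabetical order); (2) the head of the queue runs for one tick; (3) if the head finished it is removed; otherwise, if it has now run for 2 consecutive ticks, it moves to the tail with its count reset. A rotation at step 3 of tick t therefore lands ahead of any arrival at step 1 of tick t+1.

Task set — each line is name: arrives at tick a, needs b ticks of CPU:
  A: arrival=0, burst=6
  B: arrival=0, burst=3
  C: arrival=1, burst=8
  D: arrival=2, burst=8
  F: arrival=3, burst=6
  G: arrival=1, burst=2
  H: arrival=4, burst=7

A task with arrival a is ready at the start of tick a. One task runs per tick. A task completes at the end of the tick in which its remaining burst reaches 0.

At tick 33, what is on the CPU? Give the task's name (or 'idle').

t=0: queue=[A,B] q_used=0 → run A
t=1: queue=[A,B,C,G] q_used=1 → run A
t=2: queue=[B,C,G,A,D] q_used=0 → run B
t=3: queue=[B,C,G,A,D,F] q_used=1 → run B
t=4: queue=[C,G,A,D,F,B,H] q_used=0 → run C
t=5: queue=[C,G,A,D,F,B,H] q_used=1 → run C
t=6: queue=[G,A,D,F,B,H,C] q_used=0 → run G
t=7: queue=[G,A,D,F,B,H,C] q_used=1 → run G
t=8: queue=[A,D,F,B,H,C] q_used=0 → run A
t=9: queue=[A,D,F,B,H,C] q_used=1 → run A
t=10: queue=[D,F,B,H,C,A] q_used=0 → run D
t=11: queue=[D,F,B,H,C,A] q_used=1 → run D
t=12: queue=[F,B,H,C,A,D] q_used=0 → run F
t=13: queue=[F,B,H,C,A,D] q_used=1 → run F
t=14: queue=[B,H,C,A,D,F] q_used=0 → run B
t=15: queue=[H,C,A,D,F] q_used=0 → run H
t=16: queue=[H,C,A,D,F] q_used=1 → run H
t=17: queue=[C,A,D,F,H] q_used=0 → run C
t=18: queue=[C,A,D,F,H] q_used=1 → run C
t=19: queue=[A,D,F,H,C] q_used=0 → run A
t=20: queue=[A,D,F,H,C] q_used=1 → run A
t=21: queue=[D,F,H,C] q_used=0 → run D
t=22: queue=[D,F,H,C] q_used=1 → run D
t=23: queue=[F,H,C,D] q_used=0 → run F
t=24: queue=[F,H,C,D] q_used=1 → run F
t=25: queue=[H,C,D,F] q_used=0 → run H
t=26: queue=[H,C,D,F] q_used=1 → run H
t=27: queue=[C,D,F,H] q_used=0 → run C
t=28: queue=[C,D,F,H] q_used=1 → run C
t=29: queue=[D,F,H,C] q_used=0 → run D
t=30: queue=[D,F,H,C] q_used=1 → run D
t=31: queue=[F,H,C,D] q_used=0 → run F
t=32: queue=[F,H,C,D] q_used=1 → run F
t=33: queue=[H,C,D] q_used=0 → run H
t=34: queue=[H,C,D] q_used=1 → run H
t=35: queue=[C,D,H] q_used=0 → run C
t=36: queue=[C,D,H] q_used=1 → run C
t=37: queue=[D,H] q_used=0 → run D
t=38: queue=[D,H] q_used=1 → run D
t=39: queue=[H] q_used=0 → run H
t=40: (idle)
t=41: (idle)
t=42: (idle)
t=43: (idle)

running at tick 33 = H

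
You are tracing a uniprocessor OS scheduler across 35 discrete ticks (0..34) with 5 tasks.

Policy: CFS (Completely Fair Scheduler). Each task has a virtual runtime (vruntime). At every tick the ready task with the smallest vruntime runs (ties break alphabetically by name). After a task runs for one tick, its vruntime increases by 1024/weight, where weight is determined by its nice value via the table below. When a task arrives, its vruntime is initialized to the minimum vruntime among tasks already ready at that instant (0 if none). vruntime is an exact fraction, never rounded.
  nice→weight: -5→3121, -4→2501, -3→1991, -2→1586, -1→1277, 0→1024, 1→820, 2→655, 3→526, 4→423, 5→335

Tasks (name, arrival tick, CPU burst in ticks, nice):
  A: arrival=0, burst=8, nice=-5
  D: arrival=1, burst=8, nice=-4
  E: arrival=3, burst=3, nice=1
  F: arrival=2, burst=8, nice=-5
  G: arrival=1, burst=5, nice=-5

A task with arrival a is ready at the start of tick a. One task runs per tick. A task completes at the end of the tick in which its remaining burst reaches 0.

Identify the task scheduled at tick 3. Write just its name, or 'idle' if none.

t=0: vr[A=0] → run A
t=1: vr[A=1024/3121 D=1024/3121 G=1024/3121] → run A
t=2: vr[A=2048/3121 D=1024/3121 F=1024/3121 G=1024/3121] → run D
t=3: vr[A=2048/3121 D=5756928/7805621 E=1024/3121 F=1024/3121 G=1024/3121] → run E
t=4: vr[A=2048/3121 D=5756928/7805621 E=1008896/639805 F=1024/3121 G=1024/3121] → run F
t=5: vr[A=2048/3121 D=5756928/7805621 E=1008896/639805 F=2048/3121 G=1024/3121] → run G
t=6: vr[A=2048/3121 D=5756928/7805621 E=1008896/639805 F=2048/3121 G=2048/3121] → run A
t=7: vr[A=3072/3121 D=5756928/7805621 E=1008896/639805 F=2048/3121 G=2048/3121] → run F
t=8: vr[A=3072/3121 D=5756928/7805621 E=1008896/639805 F=3072/3121 G=2048/3121] → run G
t=9: vr[A=3072/3121 D=5756928/7805621 E=1008896/639805 F=3072/3121 G=3072/3121] → run D
t=10: vr[A=3072/3121 D=8952832/7805621 E=1008896/639805 F=3072/3121 G=3072/3121] → run A
t=11: vr[A=4096/3121 D=8952832/7805621 E=1008896/639805 F=3072/3121 G=3072/3121] → run F
t=12: vr[A=4096/3121 D=8952832/7805621 E=1008896/639805 F=4096/3121 G=3072/3121] → run G
t=13: vr[A=4096/3121 D=8952832/7805621 E=1008896/639805 F=4096/3121 G=4096/3121] → run D
t=14: vr[A=4096/3121 D=12148736/7805621 E=1008896/639805 F=4096/3121 G=4096/3121] → run A
t=15: vr[A=5120/3121 D=12148736/7805621 E=1008896/639805 F=4096/3121 G=4096/3121] → run F
t=16: vr[A=5120/3121 D=12148736/7805621 E=1008896/639805 F=5120/3121 G=4096/3121] → run G
t=17: vr[A=5120/3121 D=12148736/7805621 E=1008896/639805 F=5120/3121 G=5120/3121] → run D
t=18: vr[A=5120/3121 D=15344640/7805621 E=1008896/639805 F=5120/3121 G=5120/3121] → run E
t=19: vr[A=5120/3121 D=15344640/7805621 E=1807872/639805 F=5120/3121 G=5120/3121] → run A
t=20: vr[A=6144/3121 D=15344640/7805621 E=1807872/639805 F=5120/3121 G=5120/3121] → run F
t=21: vr[A=6144/3121 D=15344640/7805621 E=1807872/639805 F=6144/3121 G=5120/3121] → run G
t=22: vr[A=6144/3121 D=15344640/7805621 E=1807872/639805 F=6144/3121] → run D
t=23: vr[A=6144/3121 D=18540544/7805621 E=1807872/639805 F=6144/3121] → run A
t=24: vr[A=7168/3121 D=18540544/7805621 E=1807872/639805 F=6144/3121] → run F
t=25: vr[A=7168/3121 D=18540544/7805621 E=1807872/639805 F=7168/3121] → run A
t=26: vr[D=18540544/7805621 E=1807872/639805 F=7168/3121] → run F
t=27: vr[D=18540544/7805621 E=1807872/639805 F=8192/3121] → run D
t=28: vr[D=21736448/7805621 E=1807872/639805 F=8192/3121] → run F
t=29: vr[D=21736448/7805621 E=1807872/639805] → run D
t=30: vr[D=24932352/7805621 E=1807872/639805] → run E
t=31: vr[D=24932352/7805621] → run D
t=32: (idle)
t=33: (idle)
t=34: (idle)

running at tick 3 = E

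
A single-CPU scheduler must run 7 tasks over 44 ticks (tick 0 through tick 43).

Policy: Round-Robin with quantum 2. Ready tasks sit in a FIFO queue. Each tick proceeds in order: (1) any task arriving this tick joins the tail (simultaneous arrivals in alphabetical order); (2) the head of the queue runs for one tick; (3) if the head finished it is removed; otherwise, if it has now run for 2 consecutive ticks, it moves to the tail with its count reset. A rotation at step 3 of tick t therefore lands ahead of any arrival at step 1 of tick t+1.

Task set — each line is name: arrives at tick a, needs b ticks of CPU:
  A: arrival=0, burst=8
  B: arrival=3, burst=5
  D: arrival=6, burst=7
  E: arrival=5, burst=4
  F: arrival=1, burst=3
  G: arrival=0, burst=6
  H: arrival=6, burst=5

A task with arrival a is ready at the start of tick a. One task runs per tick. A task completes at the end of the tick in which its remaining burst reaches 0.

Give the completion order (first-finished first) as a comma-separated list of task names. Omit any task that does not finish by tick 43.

completion order = F, G, E, A, B, H, D

t=0: queue=[A,G] q_used=0 → run A
t=1: queue=[A,G,F] q_used=1 → run A
t=2: queue=[G,F,A] q_used=0 → run G
t=3: queue=[G,F,A,B] q_used=1 → run G
t=4: queue=[F,A,B,G] q_used=0 → run F
t=5: queue=[F,A,B,G,E] q_used=1 → run F
t=6: queue=[A,B,G,E,F,D,H] q_used=0 → run A
t=7: queue=[A,B,G,E,F,D,H] q_used=1 → run A
t=8: queue=[B,G,E,F,D,H,A] q_used=0 → run B
t=9: queue=[B,G,E,F,D,H,A] q_used=1 → run B
t=10: queue=[G,E,F,D,H,A,B] q_used=0 → run G
t=11: queue=[G,E,F,D,H,A,B] q_used=1 → run G
t=12: queue=[E,F,D,H,A,B,G] q_used=0 → run E
t=13: queue=[E,F,D,H,A,B,G] q_used=1 → run E
t=14: queue=[F,D,H,A,B,G,E] q_used=0 → run F
t=15: queue=[D,H,A,B,G,E] q_used=0 → run D
t=16: queue=[D,H,A,B,G,E] q_used=1 → run D
t=17: queue=[H,A,B,G,E,D] q_used=0 → run H
t=18: queue=[H,A,B,G,E,D] q_used=1 → run H
t=19: queue=[A,B,G,E,D,H] q_used=0 → run A
t=20: queue=[A,B,G,E,D,H] q_used=1 → run A
t=21: queue=[B,G,E,D,H,A] q_used=0 → run B
t=22: queue=[B,G,E,D,H,A] q_used=1 → run B
t=23: queue=[G,E,D,H,A,B] q_used=0 → run G
t=24: queue=[G,E,D,H,A,B] q_used=1 → run G
t=25: queue=[E,D,H,A,B] q_used=0 → run E
t=26: queue=[E,D,H,A,B] q_used=1 → run E
t=27: queue=[D,H,A,B] q_used=0 → run D
t=28: queue=[D,H,A,B] q_used=1 → run D
t=29: queue=[H,A,B,D] q_used=0 → run H
t=30: queue=[H,A,B,D] q_used=1 → run H
t=31: queue=[A,B,D,H] q_used=0 → run A
t=32: queue=[A,B,D,H] q_used=1 → run A
t=33: queue=[B,D,H] q_used=0 → run B
t=34: queue=[D,H] q_used=0 → run D
t=35: queue=[D,H] q_used=1 → run D
t=36: queue=[H,D] q_used=0 → run H
t=37: queue=[D] q_used=0 → run D
t=38: (idle)
t=39: (idle)
t=40: (idle)
t=41: (idle)
t=42: (idle)
t=43: (idle)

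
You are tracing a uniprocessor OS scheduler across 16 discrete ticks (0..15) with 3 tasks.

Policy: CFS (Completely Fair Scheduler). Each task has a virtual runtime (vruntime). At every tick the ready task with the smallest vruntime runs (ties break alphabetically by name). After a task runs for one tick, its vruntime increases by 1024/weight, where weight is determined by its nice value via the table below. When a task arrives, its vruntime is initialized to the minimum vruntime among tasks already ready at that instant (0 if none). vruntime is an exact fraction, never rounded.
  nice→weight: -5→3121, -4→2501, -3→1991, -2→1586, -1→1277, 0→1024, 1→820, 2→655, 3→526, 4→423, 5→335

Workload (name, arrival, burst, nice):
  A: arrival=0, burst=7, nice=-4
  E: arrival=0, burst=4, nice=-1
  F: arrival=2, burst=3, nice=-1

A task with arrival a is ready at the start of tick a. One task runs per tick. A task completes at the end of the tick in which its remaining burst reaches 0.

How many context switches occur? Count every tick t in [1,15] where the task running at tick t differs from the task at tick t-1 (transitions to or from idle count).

context switches = 14

t=0: vr[A=0 E=0] → run A
t=1: vr[A=1024/2501 E=0] → run E
t=2: vr[A=1024/2501 E=1024/1277 F=1024/2501] → run A
t=3: vr[A=2048/2501 E=1024/1277 F=1024/2501] → run F
t=4: vr[A=2048/2501 E=1024/1277 F=3868672/3193777] → run E
t=5: vr[A=2048/2501 E=2048/1277 F=3868672/3193777] → run A
t=6: vr[A=3072/2501 E=2048/1277 F=3868672/3193777] → run F
t=7: vr[A=3072/2501 E=2048/1277 F=6429696/3193777] → run A
t=8: vr[A=4096/2501 E=2048/1277 F=6429696/3193777] → run E
t=9: vr[A=4096/2501 E=3072/1277 F=6429696/3193777] → run A
t=10: vr[A=5120/2501 E=3072/1277 F=6429696/3193777] → run F
t=11: vr[A=5120/2501 E=3072/1277] → run A
t=12: vr[A=6144/2501 E=3072/1277] → run E
t=13: vr[A=6144/2501] → run A
t=14: (idle)
t=15: (idle)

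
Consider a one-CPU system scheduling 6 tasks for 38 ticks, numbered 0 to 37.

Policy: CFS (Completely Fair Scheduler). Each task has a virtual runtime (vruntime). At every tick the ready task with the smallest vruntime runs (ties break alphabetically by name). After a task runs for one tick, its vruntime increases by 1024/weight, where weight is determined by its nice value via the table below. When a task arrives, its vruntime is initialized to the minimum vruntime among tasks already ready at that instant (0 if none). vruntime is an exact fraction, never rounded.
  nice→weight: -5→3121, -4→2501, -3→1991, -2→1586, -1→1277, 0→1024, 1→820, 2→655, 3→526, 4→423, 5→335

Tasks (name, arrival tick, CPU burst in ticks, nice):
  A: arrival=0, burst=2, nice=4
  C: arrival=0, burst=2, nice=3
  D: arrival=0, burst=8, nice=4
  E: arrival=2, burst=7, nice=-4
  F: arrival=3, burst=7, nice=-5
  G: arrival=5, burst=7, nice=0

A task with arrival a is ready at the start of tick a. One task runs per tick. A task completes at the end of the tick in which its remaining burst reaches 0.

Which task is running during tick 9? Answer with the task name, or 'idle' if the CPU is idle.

t=0: vr[A=0 C=0 D=0] → run A
t=1: vr[A=1024/423 C=0 D=0] → run C
t=2: vr[A=1024/423 C=512/263 D=0 E=0] → run D
t=3: vr[A=1024/423 C=512/263 D=1024/423 E=0 F=0] → run E
t=4: vr[A=1024/423 C=512/263 D=1024/423 E=1024/2501 F=0] → run F
t=5: vr[A=1024/423 C=512/263 D=1024/423 E=1024/2501 F=1024/3121 G=1024/3121] → run F
t=6: vr[A=1024/423 C=512/263 D=1024/423 E=1024/2501 F=2048/3121 G=1024/3121] → run G
t=7: vr[A=1024/423 C=512/263 D=1024/423 E=1024/2501 F=2048/3121 G=4145/3121] → run E
t=8: vr[A=1024/423 C=512/263 D=1024/423 E=2048/2501 F=2048/3121 G=4145/3121] → run F
t=9: vr[A=1024/423 C=512/263 D=1024/423 E=2048/2501 F=3072/3121 G=4145/3121] → run E
t=10: vr[A=1024/423 C=512/263 D=1024/423 E=3072/2501 F=3072/3121 G=4145/3121] → run F
t=11: vr[A=1024/423 C=512/263 D=1024/423 E=3072/2501 F=4096/3121 G=4145/3121] → run E
t=12: vr[A=1024/423 C=512/263 D=1024/423 E=4096/2501 F=4096/3121 G=4145/3121] → run F
t=13: vr[A=1024/423 C=512/263 D=1024/423 E=4096/2501 F=5120/3121 G=4145/3121] → run G
t=14: vr[A=1024/423 C=512/263 D=1024/423 E=4096/2501 F=5120/3121 G=7266/3121] → run E
t=15: vr[A=1024/423 C=512/263 D=1024/423 E=5120/2501 F=5120/3121 G=7266/3121] → run F
t=16: vr[A=1024/423 C=512/263 D=1024/423 E=5120/2501 F=6144/3121 G=7266/3121] → run C
t=17: vr[A=1024/423 D=1024/423 E=5120/2501 F=6144/3121 G=7266/3121] → run F
t=18: vr[A=1024/423 D=1024/423 E=5120/2501 G=7266/3121] → run E
t=19: vr[A=1024/423 D=1024/423 E=6144/2501 G=7266/3121] → run G
t=20: vr[A=1024/423 D=1024/423 E=6144/2501 G=10387/3121] → run A
t=21: vr[D=1024/423 E=6144/2501 G=10387/3121] → run D
t=22: vr[D=2048/423 E=6144/2501 G=10387/3121] → run E
t=23: vr[D=2048/423 G=10387/3121] → run G
t=24: vr[D=2048/423 G=13508/3121] → run G
t=25: vr[D=2048/423 G=16629/3121] → run D
t=26: vr[D=1024/141 G=16629/3121] → run G
t=27: vr[D=1024/141 G=19750/3121] → run G
t=28: vr[D=1024/141] → run D
t=29: vr[D=4096/423] → run D
t=30: vr[D=5120/423] → run D
t=31: vr[D=2048/141] → run D
t=32: vr[D=7168/423] → run D
t=33: (idle)
t=34: (idle)
t=35: (idle)
t=36: (idle)
t=37: (idle)

running at tick 9 = E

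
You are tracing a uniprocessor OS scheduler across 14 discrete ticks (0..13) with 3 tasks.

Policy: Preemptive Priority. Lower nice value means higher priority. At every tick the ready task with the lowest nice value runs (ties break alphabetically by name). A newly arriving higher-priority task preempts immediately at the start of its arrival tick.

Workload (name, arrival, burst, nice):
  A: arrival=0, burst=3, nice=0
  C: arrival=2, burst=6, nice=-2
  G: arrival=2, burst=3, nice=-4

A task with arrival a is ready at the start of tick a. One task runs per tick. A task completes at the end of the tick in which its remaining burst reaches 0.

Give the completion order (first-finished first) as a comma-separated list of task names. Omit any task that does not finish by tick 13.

t=0: ready={A} → run A
t=1: ready={A} → run A
t=2: ready={A,C,G} → run G
t=3: ready={A,C,G} → run G
t=4: ready={A,C,G} → run G
t=5: ready={A,C} → run C
t=6: ready={A,C} → run C
t=7: ready={A,C} → run C
t=8: ready={A,C} → run C
t=9: ready={A,C} → run C
t=10: ready={A,C} → run C
t=11: ready={A} → run A
t=12: (idle)
t=13: (idle)

completion order = G, C, A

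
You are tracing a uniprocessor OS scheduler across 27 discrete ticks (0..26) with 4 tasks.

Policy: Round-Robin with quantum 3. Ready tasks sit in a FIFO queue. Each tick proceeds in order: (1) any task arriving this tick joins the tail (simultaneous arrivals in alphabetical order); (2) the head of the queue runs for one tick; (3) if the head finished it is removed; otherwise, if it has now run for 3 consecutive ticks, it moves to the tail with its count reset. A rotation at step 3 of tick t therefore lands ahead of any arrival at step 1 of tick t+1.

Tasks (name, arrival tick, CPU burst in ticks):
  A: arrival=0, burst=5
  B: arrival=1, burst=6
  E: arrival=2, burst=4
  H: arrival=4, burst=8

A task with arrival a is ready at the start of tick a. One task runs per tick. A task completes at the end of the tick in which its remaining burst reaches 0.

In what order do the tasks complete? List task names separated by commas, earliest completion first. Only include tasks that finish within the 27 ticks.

t=0: queue=[A] q_used=0 → run A
t=1: queue=[A,B] q_used=1 → run A
t=2: queue=[A,B,E] q_used=2 → run A
t=3: queue=[B,E,A] q_used=0 → run B
t=4: queue=[B,E,A,H] q_used=1 → run B
t=5: queue=[B,E,A,H] q_used=2 → run B
t=6: queue=[E,A,H,B] q_used=0 → run E
t=7: queue=[E,A,H,B] q_used=1 → run E
t=8: queue=[E,A,H,B] q_used=2 → run E
t=9: queue=[A,H,B,E] q_used=0 → run A
t=10: queue=[A,H,B,E] q_used=1 → run A
t=11: queue=[H,B,E] q_used=0 → run H
t=12: queue=[H,B,E] q_used=1 → run H
t=13: queue=[H,B,E] q_used=2 → run H
t=14: queue=[B,E,H] q_used=0 → run B
t=15: queue=[B,E,H] q_used=1 → run B
t=16: queue=[B,E,H] q_used=2 → run B
t=17: queue=[E,H] q_used=0 → run E
t=18: queue=[H] q_used=0 → run H
t=19: queue=[H] q_used=1 → run H
t=20: queue=[H] q_used=2 → run H
t=21: queue=[H] q_used=0 → run H
t=22: queue=[H] q_used=1 → run H
t=23: (idle)
t=24: (idle)
t=25: (idle)
t=26: (idle)

completion order = A, B, E, H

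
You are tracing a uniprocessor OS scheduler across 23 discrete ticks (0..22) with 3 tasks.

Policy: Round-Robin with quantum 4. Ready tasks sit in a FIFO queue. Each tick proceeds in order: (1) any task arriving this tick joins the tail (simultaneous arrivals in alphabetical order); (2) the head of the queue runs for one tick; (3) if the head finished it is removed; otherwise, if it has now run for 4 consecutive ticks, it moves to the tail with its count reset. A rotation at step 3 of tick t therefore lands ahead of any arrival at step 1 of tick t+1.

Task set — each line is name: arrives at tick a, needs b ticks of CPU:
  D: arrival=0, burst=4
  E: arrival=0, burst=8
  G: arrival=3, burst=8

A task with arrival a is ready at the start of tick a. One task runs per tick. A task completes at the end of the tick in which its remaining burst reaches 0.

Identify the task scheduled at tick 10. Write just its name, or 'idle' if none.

t=0: queue=[D,E] q_used=0 → run D
t=1: queue=[D,E] q_used=1 → run D
t=2: queue=[D,E] q_used=2 → run D
t=3: queue=[D,E,G] q_used=3 → run D
t=4: queue=[E,G] q_used=0 → run E
t=5: queue=[E,G] q_used=1 → run E
t=6: queue=[E,G] q_used=2 → run E
t=7: queue=[E,G] q_used=3 → run E
t=8: queue=[G,E] q_used=0 → run G
t=9: queue=[G,E] q_used=1 → run G
t=10: queue=[G,E] q_used=2 → run G
t=11: queue=[G,E] q_used=3 → run G
t=12: queue=[E,G] q_used=0 → run E
t=13: queue=[E,G] q_used=1 → run E
t=14: queue=[E,G] q_used=2 → run E
t=15: queue=[E,G] q_used=3 → run E
t=16: queue=[G] q_used=0 → run G
t=17: queue=[G] q_used=1 → run G
t=18: queue=[G] q_used=2 → run G
t=19: queue=[G] q_used=3 → run G
t=20: (idle)
t=21: (idle)
t=22: (idle)

running at tick 10 = G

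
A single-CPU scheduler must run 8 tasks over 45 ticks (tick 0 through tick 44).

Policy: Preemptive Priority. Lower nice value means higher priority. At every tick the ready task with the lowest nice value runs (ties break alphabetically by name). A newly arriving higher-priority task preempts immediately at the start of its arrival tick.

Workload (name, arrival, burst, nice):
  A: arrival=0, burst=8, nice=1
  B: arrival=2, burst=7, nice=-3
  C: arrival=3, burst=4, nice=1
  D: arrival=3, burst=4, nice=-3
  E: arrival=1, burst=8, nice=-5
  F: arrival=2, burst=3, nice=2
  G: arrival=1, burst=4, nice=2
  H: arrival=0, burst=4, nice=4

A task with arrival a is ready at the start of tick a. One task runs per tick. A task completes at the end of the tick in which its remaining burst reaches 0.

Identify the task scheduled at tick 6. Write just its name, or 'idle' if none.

t=0: ready={A,H} → run A
t=1: ready={A,E,G,H} → run E
t=2: ready={A,B,E,F,G,H} → run E
t=3: ready={A,B,C,D,E,F,G,H} → run E
t=4: ready={A,B,C,D,E,F,G,H} → run E
t=5: ready={A,B,C,D,E,F,G,H} → run E
t=6: ready={A,B,C,D,E,F,G,H} → run E
t=7: ready={A,B,C,D,E,F,G,H} → run E
t=8: ready={A,B,C,D,E,F,G,H} → run E
t=9: ready={A,B,C,D,F,G,H} → run B
t=10: ready={A,B,C,D,F,G,H} → run B
t=11: ready={A,B,C,D,F,G,H} → run B
t=12: ready={A,B,C,D,F,G,H} → run B
t=13: ready={A,B,C,D,F,G,H} → run B
t=14: ready={A,B,C,D,F,G,H} → run B
t=15: ready={A,B,C,D,F,G,H} → run B
t=16: ready={A,C,D,F,G,H} → run D
t=17: ready={A,C,D,F,G,H} → run D
t=18: ready={A,C,D,F,G,H} → run D
t=19: ready={A,C,D,F,G,H} → run D
t=20: ready={A,C,F,G,H} → run A
t=21: ready={A,C,F,G,H} → run A
t=22: ready={A,C,F,G,H} → run A
t=23: ready={A,C,F,G,H} → run A
t=24: ready={A,C,F,G,H} → run A
t=25: ready={A,C,F,G,H} → run A
t=26: ready={A,C,F,G,H} → run A
t=27: ready={C,F,G,H} → run C
t=28: ready={C,F,G,H} → run C
t=29: ready={C,F,G,H} → run C
t=30: ready={C,F,G,H} → run C
t=31: ready={F,G,H} → run F
t=32: ready={F,G,H} → run F
t=33: ready={F,G,H} → run F
t=34: ready={G,H} → run G
t=35: ready={G,H} → run G
t=36: ready={G,H} → run G
t=37: ready={G,H} → run G
t=38: ready={H} → run H
t=39: ready={H} → run H
t=40: ready={H} → run H
t=41: ready={H} → run H
t=42: (idle)
t=43: (idle)
t=44: (idle)

running at tick 6 = E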